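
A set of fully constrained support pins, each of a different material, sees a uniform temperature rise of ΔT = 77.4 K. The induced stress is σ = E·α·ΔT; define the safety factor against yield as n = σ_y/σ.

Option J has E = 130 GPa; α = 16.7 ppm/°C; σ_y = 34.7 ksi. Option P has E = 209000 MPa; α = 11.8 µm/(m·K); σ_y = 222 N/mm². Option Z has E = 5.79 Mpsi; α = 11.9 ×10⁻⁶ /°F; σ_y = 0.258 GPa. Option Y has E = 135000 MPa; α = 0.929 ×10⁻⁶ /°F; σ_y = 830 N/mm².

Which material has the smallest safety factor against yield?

Converting E to GPa, α to ×10⁻⁶/K, σ_y to MPa, then σ and n for each:
  option J: E = 130.0, α = 16.7, σ_y = 239.2 → σ = 168 MPa, n = 1.42
  option P: E = 209.0, α = 11.8, σ_y = 222.0 → σ = 191 MPa, n = 1.16
  option Z: E = 39.92, α = 21.4, σ_y = 258.0 → σ = 66.2 MPa, n = 3.90
  option Y: E = 135.0, α = 1.67, σ_y = 830.0 → σ = 17.5 MPa, n = 47.5
The minimum is option P at n = 1.16.

option P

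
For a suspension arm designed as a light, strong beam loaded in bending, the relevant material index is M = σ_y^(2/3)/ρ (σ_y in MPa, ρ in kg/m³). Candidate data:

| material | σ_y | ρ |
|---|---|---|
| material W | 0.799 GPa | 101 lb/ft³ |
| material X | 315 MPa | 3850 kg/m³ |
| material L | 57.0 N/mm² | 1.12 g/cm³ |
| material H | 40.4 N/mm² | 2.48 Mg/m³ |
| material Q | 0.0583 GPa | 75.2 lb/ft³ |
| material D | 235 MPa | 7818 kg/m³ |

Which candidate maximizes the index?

In SI units:
  material W: σ_y = 799.0 MPa, ρ = 1618 kg/m³
  material X: σ_y = 315.0 MPa, ρ = 3850 kg/m³
  material L: σ_y = 57.00 MPa, ρ = 1120 kg/m³
  material H: σ_y = 40.40 MPa, ρ = 2480 kg/m³
  material Q: σ_y = 58.30 MPa, ρ = 1205 kg/m³
  material D: σ_y = 235.0 MPa, ρ = 7818 kg/m³
  material W: M = 53.2×10⁻³
  material L: M = 13.2×10⁻³
  material Q: M = 12.5×10⁻³
  material X: M = 12.0×10⁻³
  material D: M = 4.87×10⁻³
  material H: M = 4.75×10⁻³
Material W ranks first.

material W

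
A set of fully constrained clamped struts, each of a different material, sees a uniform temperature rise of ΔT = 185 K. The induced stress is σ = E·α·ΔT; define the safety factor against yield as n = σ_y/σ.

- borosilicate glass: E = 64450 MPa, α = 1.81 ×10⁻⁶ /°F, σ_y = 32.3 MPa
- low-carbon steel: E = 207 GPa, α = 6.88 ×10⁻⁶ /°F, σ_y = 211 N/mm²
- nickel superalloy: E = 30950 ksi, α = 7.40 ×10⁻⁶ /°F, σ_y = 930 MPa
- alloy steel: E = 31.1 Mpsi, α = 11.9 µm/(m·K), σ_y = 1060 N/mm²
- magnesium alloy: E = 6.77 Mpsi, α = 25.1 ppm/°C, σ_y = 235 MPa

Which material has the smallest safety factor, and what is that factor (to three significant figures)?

low-carbon steel, n = 0.445

Per material, after unit conversion:
  borosilicate glass: E = 64.45, α = 3.26, σ_y = 32.30 → σ = 38.8 MPa, n = 0.831
  low-carbon steel: E = 207.0, α = 12.4, σ_y = 211.0 → σ = 474 MPa, n = 0.445
  nickel superalloy: E = 213.4, α = 13.3, σ_y = 930.0 → σ = 526 MPa, n = 1.77
  alloy steel: E = 214.4, α = 11.9, σ_y = 1060 → σ = 472 MPa, n = 2.25
  magnesium alloy: E = 46.68, α = 25.1, σ_y = 235.0 → σ = 217 MPa, n = 1.08
Low-carbon steel has the lowest safety factor, n = 0.445.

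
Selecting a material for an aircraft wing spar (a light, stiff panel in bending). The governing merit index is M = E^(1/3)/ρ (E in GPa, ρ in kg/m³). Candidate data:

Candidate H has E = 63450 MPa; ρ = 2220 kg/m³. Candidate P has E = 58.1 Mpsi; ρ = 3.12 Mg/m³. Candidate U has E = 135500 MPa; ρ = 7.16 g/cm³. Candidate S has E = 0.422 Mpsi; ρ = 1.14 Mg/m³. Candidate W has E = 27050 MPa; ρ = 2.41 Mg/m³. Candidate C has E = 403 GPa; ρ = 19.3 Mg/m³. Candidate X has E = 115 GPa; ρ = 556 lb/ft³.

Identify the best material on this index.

Putting every candidate on a common basis:
  candidate H: E = 63.45 GPa, ρ = 2220 kg/m³
  candidate P: E = 400.6 GPa, ρ = 3120 kg/m³
  candidate U: E = 135.5 GPa, ρ = 7160 kg/m³
  candidate S: E = 2.910 GPa, ρ = 1140 kg/m³
  candidate W: E = 27.05 GPa, ρ = 2410 kg/m³
  candidate C: E = 403.0 GPa, ρ = 19300 kg/m³
  candidate X: E = 115.0 GPa, ρ = 8906 kg/m³
  candidate P: M = 2.36×10⁻³
  candidate H: M = 1.80×10⁻³
  candidate S: M = 1.25×10⁻³
  candidate W: M = 1.25×10⁻³
  candidate U: M = 0.717×10⁻³
  candidate X: M = 0.546×10⁻³
  candidate C: M = 0.383×10⁻³
Candidate P ranks first.

candidate P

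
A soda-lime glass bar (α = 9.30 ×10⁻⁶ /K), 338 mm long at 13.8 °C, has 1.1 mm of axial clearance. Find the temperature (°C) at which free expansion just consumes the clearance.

364 °C

α·L₀·ΔT = 1.1 mm ⇒ ΔT = 1.1 / (9.30×10⁻⁶ × 338.0) = 349.9 K.
T = 13.8 + 349.9 = 363.7 °C.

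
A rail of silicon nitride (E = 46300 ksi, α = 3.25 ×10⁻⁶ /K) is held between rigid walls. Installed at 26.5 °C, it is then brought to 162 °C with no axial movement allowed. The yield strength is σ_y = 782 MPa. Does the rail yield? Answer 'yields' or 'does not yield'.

does not yield

E = 46300 ksi = 319.2 GPa.
ΔT = 135.5 K. Constrained thermal stress σ = E·α·ΔT = 319.2×10³ MPa × 3.25×10⁻⁶ × 135.5 = 141 MPa (compressive).
Compare to σ_y = 782 MPa: σ < σ_y, so it does not yield.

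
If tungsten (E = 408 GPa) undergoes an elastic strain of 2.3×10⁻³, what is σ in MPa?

σ = E·ε = 408000 MPa × 2.3×10⁻³ = 938 MPa.

938 MPa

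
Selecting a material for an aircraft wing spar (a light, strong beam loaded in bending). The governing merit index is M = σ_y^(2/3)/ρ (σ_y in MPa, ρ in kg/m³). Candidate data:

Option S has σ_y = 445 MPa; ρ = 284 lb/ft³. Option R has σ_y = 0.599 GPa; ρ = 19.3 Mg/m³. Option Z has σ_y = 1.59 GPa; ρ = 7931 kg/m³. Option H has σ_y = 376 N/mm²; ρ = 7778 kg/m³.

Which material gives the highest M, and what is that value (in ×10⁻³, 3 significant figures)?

After converting to SI:
  option S: σ_y = 445.0 MPa, ρ = 4549 kg/m³
  option R: σ_y = 599.0 MPa, ρ = 19300 kg/m³
  option Z: σ_y = 1590 MPa, ρ = 7931 kg/m³
  option H: σ_y = 376.0 MPa, ρ = 7778 kg/m³
  option Z: M = 17.2×10⁻³
  option S: M = 12.8×10⁻³
  option H: M = 6.70×10⁻³
  option R: M = 3.68×10⁻³
Option Z ranks first.

option Z, M = 17.2×10⁻³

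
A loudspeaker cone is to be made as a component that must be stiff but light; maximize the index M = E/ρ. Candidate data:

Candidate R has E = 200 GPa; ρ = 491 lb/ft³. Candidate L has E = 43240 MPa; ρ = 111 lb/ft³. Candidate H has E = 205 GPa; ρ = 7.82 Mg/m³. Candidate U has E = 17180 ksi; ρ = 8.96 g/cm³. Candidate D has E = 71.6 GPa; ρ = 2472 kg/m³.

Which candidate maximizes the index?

candidate D

In SI units:
  candidate R: E = 200.0 GPa, ρ = 7865 kg/m³
  candidate L: E = 43.24 GPa, ρ = 1778 kg/m³
  candidate H: E = 205.0 GPa, ρ = 7820 kg/m³
  candidate U: E = 118.5 GPa, ρ = 8960 kg/m³
  candidate D: E = 71.60 GPa, ρ = 2472 kg/m³
  candidate D: M = 29.0 MN·m/kg
  candidate H: M = 26.2 MN·m/kg
  candidate R: M = 25.4 MN·m/kg
  candidate L: M = 24.3 MN·m/kg
  candidate U: M = 13.2 MN·m/kg
The maximum is for candidate D.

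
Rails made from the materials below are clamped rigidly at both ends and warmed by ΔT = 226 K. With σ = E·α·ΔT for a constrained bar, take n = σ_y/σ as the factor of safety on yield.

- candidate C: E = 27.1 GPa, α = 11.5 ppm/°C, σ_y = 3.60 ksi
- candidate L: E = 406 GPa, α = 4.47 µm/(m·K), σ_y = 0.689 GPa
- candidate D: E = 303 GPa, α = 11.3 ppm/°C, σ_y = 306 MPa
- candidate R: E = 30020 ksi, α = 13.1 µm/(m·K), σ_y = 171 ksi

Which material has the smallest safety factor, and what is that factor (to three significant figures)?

In consistent units (E in GPa, α in ×10⁻⁶/K, σ_y in MPa):
  candidate C: E = 27.10, α = 11.5, σ_y = 24.82 → σ = 70.4 MPa, n = 0.352
  candidate L: E = 406.0, α = 4.47, σ_y = 689.0 → σ = 410 MPa, n = 1.68
  candidate D: E = 303.0, α = 11.3, σ_y = 306.0 → σ = 774 MPa, n = 0.395
  candidate R: E = 207.0, α = 13.1, σ_y = 1179 → σ = 613 MPa, n = 1.92
Candidate C has the lowest safety factor, n = 0.352.

candidate C, n = 0.352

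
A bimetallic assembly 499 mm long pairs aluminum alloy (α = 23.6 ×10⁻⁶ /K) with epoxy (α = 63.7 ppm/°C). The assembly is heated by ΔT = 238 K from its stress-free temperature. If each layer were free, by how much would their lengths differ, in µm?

4760 µm

Δα = |23.6 − 63.7|×10⁻⁶/K = 40.1×10⁻⁶/K.
ΔL_mismatch = Δα·L·ΔT = 40.1×10⁻⁶ × 499.0 mm × 238.0 K = 4760 µm.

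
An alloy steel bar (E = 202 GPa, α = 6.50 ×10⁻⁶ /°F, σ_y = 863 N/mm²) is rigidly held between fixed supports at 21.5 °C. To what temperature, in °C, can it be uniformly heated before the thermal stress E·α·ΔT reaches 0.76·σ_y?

299 °C

α = 6.50×10⁻⁶/°F × 9/5 = 11.7×10⁻⁶/K.
σ_y = 863 N/mm² = 863.0 MPa.
E·α·ΔT = 655.9 MPa ⇒ ΔT = 655.9 / (202.0×10³ × 11.7×10⁻⁶) = 277.5 K.
T = 21.5 + 277.5 = 299.0 °C.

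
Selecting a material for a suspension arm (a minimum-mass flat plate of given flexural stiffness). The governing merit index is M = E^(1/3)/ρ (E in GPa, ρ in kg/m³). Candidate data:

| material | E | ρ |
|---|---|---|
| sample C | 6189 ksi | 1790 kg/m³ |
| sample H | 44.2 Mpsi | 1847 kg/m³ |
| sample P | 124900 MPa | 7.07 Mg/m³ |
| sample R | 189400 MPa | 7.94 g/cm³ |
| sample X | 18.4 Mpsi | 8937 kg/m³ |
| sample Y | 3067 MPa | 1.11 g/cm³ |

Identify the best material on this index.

sample H

Normalizing units and computing the index:
  sample C: E = 42.67 GPa, ρ = 1790 kg/m³
  sample H: E = 304.7 GPa, ρ = 1847 kg/m³
  sample P: E = 124.9 GPa, ρ = 7070 kg/m³
  sample R: E = 189.4 GPa, ρ = 7940 kg/m³
  sample X: E = 126.9 GPa, ρ = 8937 kg/m³
  sample Y: E = 3.067 GPa, ρ = 1110 kg/m³
  sample H: M = 3.64×10⁻³
  sample C: M = 1.95×10⁻³
  sample Y: M = 1.31×10⁻³
  sample R: M = 0.723×10⁻³
  sample P: M = 0.707×10⁻³
  sample X: M = 0.562×10⁻³
Sample H ranks first.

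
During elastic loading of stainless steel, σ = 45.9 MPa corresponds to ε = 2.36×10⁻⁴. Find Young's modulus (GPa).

E = σ/ε = 45.9 MPa / 2.36×10⁻⁴ = 194500 MPa = 194 GPa.

194 GPa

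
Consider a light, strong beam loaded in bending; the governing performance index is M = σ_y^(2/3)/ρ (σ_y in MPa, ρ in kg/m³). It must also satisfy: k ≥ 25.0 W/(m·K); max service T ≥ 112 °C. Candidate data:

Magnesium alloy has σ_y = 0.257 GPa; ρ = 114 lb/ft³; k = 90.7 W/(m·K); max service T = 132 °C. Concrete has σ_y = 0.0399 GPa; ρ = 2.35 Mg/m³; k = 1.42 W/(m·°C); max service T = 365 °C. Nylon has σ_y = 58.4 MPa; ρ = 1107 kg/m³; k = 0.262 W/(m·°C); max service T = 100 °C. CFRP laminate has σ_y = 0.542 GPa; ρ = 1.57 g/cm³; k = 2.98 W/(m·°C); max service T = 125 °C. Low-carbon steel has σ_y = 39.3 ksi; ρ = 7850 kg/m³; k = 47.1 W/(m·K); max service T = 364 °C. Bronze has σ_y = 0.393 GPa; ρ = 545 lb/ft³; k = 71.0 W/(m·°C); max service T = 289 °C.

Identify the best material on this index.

magnesium alloy

Screen on constraints: k ≥ 25.0 W/(m·K); max service T ≥ 112 °C. Survivors: magnesium alloy, low-carbon steel, bronze.
Putting every candidate on a common basis:
  magnesium alloy: σ_y = 257.0 MPa, ρ = 1826 kg/m³
  low-carbon steel: σ_y = 271.0 MPa, ρ = 7850 kg/m³
  bronze: σ_y = 393.0 MPa, ρ = 8730 kg/m³
  magnesium alloy: M = 22.1×10⁻³
  bronze: M = 6.15×10⁻³
  low-carbon steel: M = 5.33×10⁻³
Magnesium alloy ranks first.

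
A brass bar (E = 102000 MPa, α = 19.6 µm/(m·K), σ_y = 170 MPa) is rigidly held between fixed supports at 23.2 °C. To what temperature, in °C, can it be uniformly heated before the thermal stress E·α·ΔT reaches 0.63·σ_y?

E = 102000 MPa = 102.0 GPa.
E·α·ΔT = 107.1 MPa ⇒ ΔT = 107.1 / (102.0×10³ × 19.6×10⁻⁶) = 53.57 K.
T = 23.2 + 53.57 = 76.77 °C.

76.8 °C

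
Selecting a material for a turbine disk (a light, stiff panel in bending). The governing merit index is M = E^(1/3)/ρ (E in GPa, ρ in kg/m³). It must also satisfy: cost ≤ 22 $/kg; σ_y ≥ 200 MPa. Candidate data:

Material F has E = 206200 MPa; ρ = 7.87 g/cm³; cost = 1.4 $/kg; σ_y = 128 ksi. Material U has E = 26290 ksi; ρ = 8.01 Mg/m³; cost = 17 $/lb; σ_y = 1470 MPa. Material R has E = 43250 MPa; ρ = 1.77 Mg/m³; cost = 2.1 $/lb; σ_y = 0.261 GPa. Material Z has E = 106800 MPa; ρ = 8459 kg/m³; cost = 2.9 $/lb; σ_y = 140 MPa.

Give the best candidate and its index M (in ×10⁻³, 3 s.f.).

Screen on constraints: cost ≤ 22 $/kg; σ_y ≥ 200 MPa. Survivors: material F, material R.
In SI units:
  material F: E = 206.2 GPa, ρ = 7870 kg/m³
  material R: E = 43.25 GPa, ρ = 1770 kg/m³
  material R: M = 1.98×10⁻³
  material F: M = 0.751×10⁻³
Material R ranks first.

material R, M = 1.98×10⁻³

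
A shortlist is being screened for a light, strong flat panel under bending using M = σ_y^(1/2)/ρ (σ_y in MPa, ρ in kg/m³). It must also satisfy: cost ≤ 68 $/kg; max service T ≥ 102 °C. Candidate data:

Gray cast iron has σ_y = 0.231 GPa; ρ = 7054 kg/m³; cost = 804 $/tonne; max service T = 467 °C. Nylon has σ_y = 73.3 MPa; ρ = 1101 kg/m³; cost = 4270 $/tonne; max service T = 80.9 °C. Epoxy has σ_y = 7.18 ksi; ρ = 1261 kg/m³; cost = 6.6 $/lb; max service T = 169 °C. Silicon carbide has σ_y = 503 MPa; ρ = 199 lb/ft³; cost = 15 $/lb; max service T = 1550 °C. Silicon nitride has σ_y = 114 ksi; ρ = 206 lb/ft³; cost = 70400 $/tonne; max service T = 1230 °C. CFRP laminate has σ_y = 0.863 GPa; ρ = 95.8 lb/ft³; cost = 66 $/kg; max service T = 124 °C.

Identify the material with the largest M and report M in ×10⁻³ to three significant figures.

CFRP laminate, M = 19.1×10⁻³

Screen on constraints: cost ≤ 68 $/kg; max service T ≥ 102 °C. Survivors: gray cast iron, epoxy, silicon carbide, CFRP laminate.
After converting to SI:
  gray cast iron: σ_y = 231.0 MPa, ρ = 7054 kg/m³
  epoxy: σ_y = 49.50 MPa, ρ = 1261 kg/m³
  silicon carbide: σ_y = 503.0 MPa, ρ = 3188 kg/m³
  CFRP laminate: σ_y = 863.0 MPa, ρ = 1535 kg/m³
  CFRP laminate: M = 19.1×10⁻³
  silicon carbide: M = 7.04×10⁻³
  epoxy: M = 5.58×10⁻³
  gray cast iron: M = 2.15×10⁻³
The maximum is for CFRP laminate.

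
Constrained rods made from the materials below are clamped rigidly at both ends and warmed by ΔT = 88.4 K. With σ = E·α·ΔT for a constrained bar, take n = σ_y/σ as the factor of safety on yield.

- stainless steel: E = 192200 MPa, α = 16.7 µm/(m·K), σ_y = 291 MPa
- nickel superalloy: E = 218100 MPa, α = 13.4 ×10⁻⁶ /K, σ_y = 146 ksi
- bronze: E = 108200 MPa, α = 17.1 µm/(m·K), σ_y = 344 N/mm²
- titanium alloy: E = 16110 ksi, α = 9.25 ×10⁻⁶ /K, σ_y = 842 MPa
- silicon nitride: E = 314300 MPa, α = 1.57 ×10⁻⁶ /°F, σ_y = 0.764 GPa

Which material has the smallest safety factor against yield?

Per material, after unit conversion:
  stainless steel: E = 192.2, α = 16.7, σ_y = 291.0 → σ = 284 MPa, n = 1.03
  nickel superalloy: E = 218.1, α = 13.4, σ_y = 1007 → σ = 258 MPa, n = 3.90
  bronze: E = 108.2, α = 17.1, σ_y = 344.0 → σ = 164 MPa, n = 2.10
  titanium alloy: E = 111.1, α = 9.25, σ_y = 842.0 → σ = 90.8 MPa, n = 9.27
  silicon nitride: E = 314.3, α = 2.83, σ_y = 764.0 → σ = 78.5 MPa, n = 9.73
The minimum is stainless steel at n = 1.03.

stainless steel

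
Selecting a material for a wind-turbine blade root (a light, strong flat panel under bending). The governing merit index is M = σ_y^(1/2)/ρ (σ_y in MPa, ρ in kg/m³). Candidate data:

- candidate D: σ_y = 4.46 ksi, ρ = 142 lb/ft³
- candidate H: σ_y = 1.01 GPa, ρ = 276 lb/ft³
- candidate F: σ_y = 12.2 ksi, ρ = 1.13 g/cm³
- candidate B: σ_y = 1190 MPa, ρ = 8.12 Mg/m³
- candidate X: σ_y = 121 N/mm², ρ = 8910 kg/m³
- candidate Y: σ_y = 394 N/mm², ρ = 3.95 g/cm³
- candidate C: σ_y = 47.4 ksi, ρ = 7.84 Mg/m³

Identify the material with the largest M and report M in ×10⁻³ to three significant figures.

After converting to SI:
  candidate D: σ_y = 30.75 MPa, ρ = 2275 kg/m³
  candidate H: σ_y = 1010 MPa, ρ = 4421 kg/m³
  candidate F: σ_y = 84.12 MPa, ρ = 1130 kg/m³
  candidate B: σ_y = 1190 MPa, ρ = 8120 kg/m³
  candidate X: σ_y = 121.0 MPa, ρ = 8910 kg/m³
  candidate Y: σ_y = 394.0 MPa, ρ = 3950 kg/m³
  candidate C: σ_y = 326.8 MPa, ρ = 7840 kg/m³
  candidate F: M = 8.12×10⁻³
  candidate H: M = 7.19×10⁻³
  candidate Y: M = 5.03×10⁻³
  candidate B: M = 4.25×10⁻³
  candidate D: M = 2.44×10⁻³
  candidate C: M = 2.31×10⁻³
  candidate X: M = 1.23×10⁻³
Candidate F ranks first.

candidate F, M = 8.12×10⁻³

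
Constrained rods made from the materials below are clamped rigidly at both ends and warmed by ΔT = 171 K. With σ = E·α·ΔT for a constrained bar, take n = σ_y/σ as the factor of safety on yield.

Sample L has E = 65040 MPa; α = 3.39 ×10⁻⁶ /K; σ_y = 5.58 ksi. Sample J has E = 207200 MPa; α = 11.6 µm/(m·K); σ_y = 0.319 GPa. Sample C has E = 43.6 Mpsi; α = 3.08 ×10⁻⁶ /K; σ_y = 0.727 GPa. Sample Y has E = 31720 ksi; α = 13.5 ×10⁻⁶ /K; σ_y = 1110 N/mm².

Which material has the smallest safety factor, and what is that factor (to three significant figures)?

sample J, n = 0.776

In consistent units (E in GPa, α in ×10⁻⁶/K, σ_y in MPa):
  sample L: E = 65.04, α = 3.39, σ_y = 38.47 → σ = 37.7 MPa, n = 1.02
  sample J: E = 207.2, α = 11.6, σ_y = 319.0 → σ = 411 MPa, n = 0.776
  sample C: E = 300.6, α = 3.08, σ_y = 727.0 → σ = 158 MPa, n = 4.59
  sample Y: E = 218.7, α = 13.5, σ_y = 1110 → σ = 505 MPa, n = 2.20
Sample J has the lowest safety factor, n = 0.776.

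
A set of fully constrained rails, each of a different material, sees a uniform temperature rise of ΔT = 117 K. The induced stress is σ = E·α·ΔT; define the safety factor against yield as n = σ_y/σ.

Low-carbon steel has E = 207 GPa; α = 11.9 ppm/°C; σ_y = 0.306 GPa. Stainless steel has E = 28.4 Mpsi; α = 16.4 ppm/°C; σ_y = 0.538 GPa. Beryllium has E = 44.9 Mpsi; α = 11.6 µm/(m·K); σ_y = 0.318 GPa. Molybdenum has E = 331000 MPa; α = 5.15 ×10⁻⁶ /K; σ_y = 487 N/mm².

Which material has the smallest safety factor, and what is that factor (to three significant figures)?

beryllium, n = 0.757

In consistent units (E in GPa, α in ×10⁻⁶/K, σ_y in MPa):
  low-carbon steel: E = 207.0, α = 11.9, σ_y = 306.0 → σ = 288 MPa, n = 1.06
  stainless steel: E = 195.8, α = 16.4, σ_y = 538.0 → σ = 376 MPa, n = 1.43
  beryllium: E = 309.6, α = 11.6, σ_y = 318.0 → σ = 420 MPa, n = 0.757
  molybdenum: E = 331.0, α = 5.15, σ_y = 487.0 → σ = 199 MPa, n = 2.44
Smallest n: beryllium with n = 0.757.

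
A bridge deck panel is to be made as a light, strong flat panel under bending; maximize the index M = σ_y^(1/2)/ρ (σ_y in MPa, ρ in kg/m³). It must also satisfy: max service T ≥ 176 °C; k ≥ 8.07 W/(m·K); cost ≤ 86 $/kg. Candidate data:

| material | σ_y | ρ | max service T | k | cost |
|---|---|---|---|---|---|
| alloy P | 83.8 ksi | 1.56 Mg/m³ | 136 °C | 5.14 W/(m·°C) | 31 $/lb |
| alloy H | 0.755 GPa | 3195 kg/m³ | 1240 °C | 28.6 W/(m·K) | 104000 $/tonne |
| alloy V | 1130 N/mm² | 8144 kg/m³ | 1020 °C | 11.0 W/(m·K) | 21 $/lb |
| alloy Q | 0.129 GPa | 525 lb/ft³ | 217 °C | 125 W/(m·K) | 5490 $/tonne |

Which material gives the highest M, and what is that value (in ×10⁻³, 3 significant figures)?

alloy V, M = 4.13×10⁻³

Screen on constraints: max service T ≥ 176 °C; k ≥ 8.07 W/(m·K); cost ≤ 86 $/kg. Survivors: alloy V, alloy Q.
Convert each candidate to consistent units, then evaluate M:
  alloy V: σ_y = 1130 MPa, ρ = 8144 kg/m³
  alloy Q: σ_y = 129.0 MPa, ρ = 8410 kg/m³
  alloy V: M = 4.13×10⁻³
  alloy Q: M = 1.35×10⁻³
Alloy V ranks first.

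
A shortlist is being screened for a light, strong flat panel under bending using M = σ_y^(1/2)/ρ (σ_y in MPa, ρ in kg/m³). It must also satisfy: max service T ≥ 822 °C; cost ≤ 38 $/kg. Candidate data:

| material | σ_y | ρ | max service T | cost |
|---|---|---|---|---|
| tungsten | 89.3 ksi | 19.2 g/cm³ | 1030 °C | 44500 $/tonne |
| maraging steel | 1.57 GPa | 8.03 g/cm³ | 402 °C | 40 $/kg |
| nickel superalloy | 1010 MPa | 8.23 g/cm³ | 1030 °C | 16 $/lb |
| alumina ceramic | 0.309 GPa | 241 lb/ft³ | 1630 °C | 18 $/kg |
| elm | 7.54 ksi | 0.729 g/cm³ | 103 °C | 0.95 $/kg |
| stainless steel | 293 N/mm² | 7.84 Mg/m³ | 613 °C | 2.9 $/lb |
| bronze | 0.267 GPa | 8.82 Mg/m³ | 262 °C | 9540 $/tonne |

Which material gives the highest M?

Screen on constraints: max service T ≥ 822 °C; cost ≤ 38 $/kg. Survivors: nickel superalloy, alumina ceramic.
Normalizing units and computing the index:
  nickel superalloy: σ_y = 1010 MPa, ρ = 8230 kg/m³
  alumina ceramic: σ_y = 309.0 MPa, ρ = 3860 kg/m³
  alumina ceramic: M = 4.55×10⁻³
  nickel superalloy: M = 3.86×10⁻³
The maximum is for alumina ceramic.

alumina ceramic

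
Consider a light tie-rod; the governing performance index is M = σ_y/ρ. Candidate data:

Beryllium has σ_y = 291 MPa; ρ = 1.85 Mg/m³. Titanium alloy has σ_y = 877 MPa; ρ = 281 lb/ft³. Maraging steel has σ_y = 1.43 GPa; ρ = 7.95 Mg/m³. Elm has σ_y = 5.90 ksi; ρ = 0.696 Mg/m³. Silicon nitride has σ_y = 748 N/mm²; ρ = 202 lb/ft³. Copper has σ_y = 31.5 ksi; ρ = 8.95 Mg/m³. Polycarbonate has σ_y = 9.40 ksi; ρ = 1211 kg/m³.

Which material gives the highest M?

Putting every candidate on a common basis:
  beryllium: σ_y = 291.0 MPa, ρ = 1850 kg/m³
  titanium alloy: σ_y = 877.0 MPa, ρ = 4501 kg/m³
  maraging steel: σ_y = 1430 MPa, ρ = 7950 kg/m³
  elm: σ_y = 40.68 MPa, ρ = 696.0 kg/m³
  silicon nitride: σ_y = 748.0 MPa, ρ = 3236 kg/m³
  copper: σ_y = 217.2 MPa, ρ = 8950 kg/m³
  polycarbonate: σ_y = 64.81 MPa, ρ = 1211 kg/m³
  silicon nitride: M = 231 kN·m/kg
  titanium alloy: M = 195 kN·m/kg
  maraging steel: M = 180 kN·m/kg
  beryllium: M = 157 kN·m/kg
  elm: M = 58.4 kN·m/kg
  polycarbonate: M = 53.5 kN·m/kg
  copper: M = 24.3 kN·m/kg
Highest index: silicon nitride.

silicon nitride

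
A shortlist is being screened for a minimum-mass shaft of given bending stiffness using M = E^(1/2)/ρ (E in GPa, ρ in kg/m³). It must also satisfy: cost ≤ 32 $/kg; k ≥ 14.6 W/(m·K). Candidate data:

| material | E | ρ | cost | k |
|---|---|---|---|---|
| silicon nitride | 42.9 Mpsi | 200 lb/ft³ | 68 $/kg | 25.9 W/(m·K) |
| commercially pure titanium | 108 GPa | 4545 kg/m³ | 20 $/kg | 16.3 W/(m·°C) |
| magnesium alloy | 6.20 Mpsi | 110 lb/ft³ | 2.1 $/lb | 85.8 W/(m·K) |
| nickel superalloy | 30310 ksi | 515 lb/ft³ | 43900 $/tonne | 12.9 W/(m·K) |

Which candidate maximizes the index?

Screen on constraints: cost ≤ 32 $/kg; k ≥ 14.6 W/(m·K). Survivors: commercially pure titanium, magnesium alloy.
Putting every candidate on a common basis:
  commercially pure titanium: E = 108.0 GPa, ρ = 4545 kg/m³
  magnesium alloy: E = 42.75 GPa, ρ = 1762 kg/m³
  magnesium alloy: M = 3.71×10⁻³
  commercially pure titanium: M = 2.29×10⁻³
Magnesium alloy has the largest M.

magnesium alloy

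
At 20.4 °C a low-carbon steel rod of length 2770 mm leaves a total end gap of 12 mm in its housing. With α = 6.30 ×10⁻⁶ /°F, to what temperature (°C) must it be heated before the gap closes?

402 °C

α = 6.30×10⁻⁶/°F × 9/5 = 11.3×10⁻⁶/K.
α·L₀·ΔT = 12.0 mm ⇒ ΔT = 12.0 / (11.3×10⁻⁶ × 2770.0) = 382.0 K.
T = 20.4 + 382.0 = 402.4 °C.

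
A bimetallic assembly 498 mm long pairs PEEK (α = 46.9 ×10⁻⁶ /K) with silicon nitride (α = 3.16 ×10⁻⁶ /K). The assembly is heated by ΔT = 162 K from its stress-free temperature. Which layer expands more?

α(PEEK) = 46.9×10⁻⁶/K vs α(silicon nitride) = 3.16×10⁻⁶/K.
Higher α expands more for the same ΔT: PEEK.

PEEK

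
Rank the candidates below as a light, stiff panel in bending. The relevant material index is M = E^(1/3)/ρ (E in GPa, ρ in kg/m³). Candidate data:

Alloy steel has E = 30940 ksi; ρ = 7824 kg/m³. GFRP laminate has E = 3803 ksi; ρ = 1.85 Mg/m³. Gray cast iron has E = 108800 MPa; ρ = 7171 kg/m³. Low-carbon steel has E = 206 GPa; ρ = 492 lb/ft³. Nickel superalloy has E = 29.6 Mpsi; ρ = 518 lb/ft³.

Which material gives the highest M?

After converting to SI:
  alloy steel: E = 213.3 GPa, ρ = 7824 kg/m³
  GFRP laminate: E = 26.22 GPa, ρ = 1850 kg/m³
  gray cast iron: E = 108.8 GPa, ρ = 7171 kg/m³
  low-carbon steel: E = 206.0 GPa, ρ = 7881 kg/m³
  nickel superalloy: E = 204.1 GPa, ρ = 8298 kg/m³
  GFRP laminate: M = 1.61×10⁻³
  alloy steel: M = 0.764×10⁻³
  low-carbon steel: M = 0.749×10⁻³
  nickel superalloy: M = 0.710×10⁻³
  gray cast iron: M = 0.666×10⁻³
GFRP laminate has the largest M.

GFRP laminate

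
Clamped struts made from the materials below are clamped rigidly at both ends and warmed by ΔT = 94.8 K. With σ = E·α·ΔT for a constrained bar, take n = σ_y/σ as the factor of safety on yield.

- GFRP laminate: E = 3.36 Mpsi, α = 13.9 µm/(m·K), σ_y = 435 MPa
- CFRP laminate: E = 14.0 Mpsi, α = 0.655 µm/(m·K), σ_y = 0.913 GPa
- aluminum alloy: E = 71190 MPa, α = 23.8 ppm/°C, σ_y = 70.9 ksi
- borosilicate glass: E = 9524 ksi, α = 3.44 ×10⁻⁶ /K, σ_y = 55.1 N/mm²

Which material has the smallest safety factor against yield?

With everything in SI (GPa, ×10⁻⁶/K, MPa):
  GFRP laminate: E = 23.17, α = 13.9, σ_y = 435.0 → σ = 30.5 MPa, n = 14.2
  CFRP laminate: E = 96.53, α = 0.655, σ_y = 913.0 → σ = 5.99 MPa, n = 152
  aluminum alloy: E = 71.19, α = 23.8, σ_y = 488.8 → σ = 161 MPa, n = 3.04
  borosilicate glass: E = 65.67, α = 3.44, σ_y = 55.10 → σ = 21.4 MPa, n = 2.57
The minimum is borosilicate glass at n = 2.57.

borosilicate glass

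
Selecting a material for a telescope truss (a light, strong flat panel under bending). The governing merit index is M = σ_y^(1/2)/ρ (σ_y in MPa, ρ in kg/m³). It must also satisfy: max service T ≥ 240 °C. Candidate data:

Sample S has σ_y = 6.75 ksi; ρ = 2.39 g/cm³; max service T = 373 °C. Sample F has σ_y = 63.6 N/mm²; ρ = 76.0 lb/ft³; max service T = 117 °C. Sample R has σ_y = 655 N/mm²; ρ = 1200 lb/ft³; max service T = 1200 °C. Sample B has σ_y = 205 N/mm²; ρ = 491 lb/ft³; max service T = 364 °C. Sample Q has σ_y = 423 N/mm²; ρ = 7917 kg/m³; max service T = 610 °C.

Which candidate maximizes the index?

Screen on constraints: max service T ≥ 240 °C. Survivors: sample S, sample R, sample B, sample Q.
Putting every candidate on a common basis:
  sample S: σ_y = 46.54 MPa, ρ = 2390 kg/m³
  sample R: σ_y = 655.0 MPa, ρ = 19220 kg/m³
  sample B: σ_y = 205.0 MPa, ρ = 7865 kg/m³
  sample Q: σ_y = 423.0 MPa, ρ = 7917 kg/m³
  sample S: M = 2.85×10⁻³
  sample Q: M = 2.60×10⁻³
  sample B: M = 1.82×10⁻³
  sample R: M = 1.33×10⁻³
Highest index: sample S.

sample S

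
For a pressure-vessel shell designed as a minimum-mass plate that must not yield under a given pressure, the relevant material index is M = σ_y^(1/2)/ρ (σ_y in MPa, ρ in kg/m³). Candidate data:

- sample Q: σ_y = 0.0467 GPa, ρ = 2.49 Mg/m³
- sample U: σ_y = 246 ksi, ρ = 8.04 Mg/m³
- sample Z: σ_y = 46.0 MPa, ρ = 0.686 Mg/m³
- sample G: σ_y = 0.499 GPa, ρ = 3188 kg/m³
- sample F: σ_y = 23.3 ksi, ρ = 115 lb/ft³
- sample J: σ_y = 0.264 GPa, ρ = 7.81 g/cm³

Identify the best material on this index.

Putting every candidate on a common basis:
  sample Q: σ_y = 46.70 MPa, ρ = 2490 kg/m³
  sample U: σ_y = 1696 MPa, ρ = 8040 kg/m³
  sample Z: σ_y = 46.00 MPa, ρ = 686.0 kg/m³
  sample G: σ_y = 499.0 MPa, ρ = 3188 kg/m³
  sample F: σ_y = 160.6 MPa, ρ = 1842 kg/m³
  sample J: σ_y = 264.0 MPa, ρ = 7810 kg/m³
  sample Z: M = 9.89×10⁻³
  sample G: M = 7.01×10⁻³
  sample F: M = 6.88×10⁻³
  sample U: M = 5.12×10⁻³
  sample Q: M = 2.74×10⁻³
  sample J: M = 2.08×10⁻³
Sample Z has the largest M.

sample Z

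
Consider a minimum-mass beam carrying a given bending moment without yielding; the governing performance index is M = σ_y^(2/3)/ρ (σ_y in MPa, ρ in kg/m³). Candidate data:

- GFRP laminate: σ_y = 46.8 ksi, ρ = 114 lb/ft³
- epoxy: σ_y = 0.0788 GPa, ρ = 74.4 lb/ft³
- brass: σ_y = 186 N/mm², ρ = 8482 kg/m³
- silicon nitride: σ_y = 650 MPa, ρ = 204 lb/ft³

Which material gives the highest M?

In SI units:
  GFRP laminate: σ_y = 322.7 MPa, ρ = 1826 kg/m³
  epoxy: σ_y = 78.80 MPa, ρ = 1192 kg/m³
  brass: σ_y = 186.0 MPa, ρ = 8482 kg/m³
  silicon nitride: σ_y = 650.0 MPa, ρ = 3268 kg/m³
  GFRP laminate: M = 25.8×10⁻³
  silicon nitride: M = 23.0×10⁻³
  epoxy: M = 15.4×10⁻³
  brass: M = 3.84×10⁻³
Highest index: GFRP laminate.

GFRP laminate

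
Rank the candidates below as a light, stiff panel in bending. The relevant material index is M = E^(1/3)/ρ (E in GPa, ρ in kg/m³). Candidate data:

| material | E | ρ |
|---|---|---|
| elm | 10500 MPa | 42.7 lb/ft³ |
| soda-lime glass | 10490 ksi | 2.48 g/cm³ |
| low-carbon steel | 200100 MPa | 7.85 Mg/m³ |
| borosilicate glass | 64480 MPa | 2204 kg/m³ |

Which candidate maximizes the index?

In SI units:
  elm: E = 10.50 GPa, ρ = 684.0 kg/m³
  soda-lime glass: E = 72.33 GPa, ρ = 2480 kg/m³
  low-carbon steel: E = 200.1 GPa, ρ = 7850 kg/m³
  borosilicate glass: E = 64.48 GPa, ρ = 2204 kg/m³
  elm: M = 3.20×10⁻³
  borosilicate glass: M = 1.82×10⁻³
  soda-lime glass: M = 1.68×10⁻³
  low-carbon steel: M = 0.745×10⁻³
Highest index: elm.

elm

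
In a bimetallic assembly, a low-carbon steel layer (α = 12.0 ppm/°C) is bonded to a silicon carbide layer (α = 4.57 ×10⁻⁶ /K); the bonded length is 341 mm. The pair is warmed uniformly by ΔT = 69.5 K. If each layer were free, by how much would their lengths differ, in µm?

Δα = |12.0 − 4.57|×10⁻⁶/K = 7.43×10⁻⁶/K.
ΔL_mismatch = Δα·L·ΔT = 7.43×10⁻⁶ × 341.0 mm × 69.5 K = 176 µm.

176 µm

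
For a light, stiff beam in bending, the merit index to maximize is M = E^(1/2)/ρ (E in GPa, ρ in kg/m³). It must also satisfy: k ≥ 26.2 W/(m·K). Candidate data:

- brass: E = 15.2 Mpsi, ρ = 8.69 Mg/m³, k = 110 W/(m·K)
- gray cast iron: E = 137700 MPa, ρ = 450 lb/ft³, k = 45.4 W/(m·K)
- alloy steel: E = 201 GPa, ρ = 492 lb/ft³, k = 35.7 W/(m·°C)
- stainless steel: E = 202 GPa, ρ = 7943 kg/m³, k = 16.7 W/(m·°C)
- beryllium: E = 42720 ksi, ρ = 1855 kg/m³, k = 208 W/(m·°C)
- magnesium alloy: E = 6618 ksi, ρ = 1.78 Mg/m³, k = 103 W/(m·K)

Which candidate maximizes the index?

Screen on constraints: k ≥ 26.2 W/(m·K). Survivors: brass, gray cast iron, alloy steel, beryllium, magnesium alloy.
After converting to SI:
  brass: E = 104.8 GPa, ρ = 8690 kg/m³
  gray cast iron: E = 137.7 GPa, ρ = 7208 kg/m³
  alloy steel: E = 201.0 GPa, ρ = 7881 kg/m³
  beryllium: E = 294.5 GPa, ρ = 1855 kg/m³
  magnesium alloy: E = 45.63 GPa, ρ = 1780 kg/m³
  beryllium: M = 9.25×10⁻³
  magnesium alloy: M = 3.79×10⁻³
  alloy steel: M = 1.80×10⁻³
  gray cast iron: M = 1.63×10⁻³
  brass: M = 1.18×10⁻³
Beryllium ranks first.

beryllium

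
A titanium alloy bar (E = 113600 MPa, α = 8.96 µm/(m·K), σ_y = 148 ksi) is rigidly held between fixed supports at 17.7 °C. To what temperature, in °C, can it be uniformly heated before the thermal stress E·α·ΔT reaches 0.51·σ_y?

E = 113600 MPa = 113.6 GPa.
σ_y = 148 ksi = 1020 MPa.
E·α·ΔT = 520.4 MPa ⇒ ΔT = 520.4 / (113.6×10³ × 8.96×10⁻⁶) = 511.3 K.
T = 17.7 + 511.3 = 529.0 °C.

529 °C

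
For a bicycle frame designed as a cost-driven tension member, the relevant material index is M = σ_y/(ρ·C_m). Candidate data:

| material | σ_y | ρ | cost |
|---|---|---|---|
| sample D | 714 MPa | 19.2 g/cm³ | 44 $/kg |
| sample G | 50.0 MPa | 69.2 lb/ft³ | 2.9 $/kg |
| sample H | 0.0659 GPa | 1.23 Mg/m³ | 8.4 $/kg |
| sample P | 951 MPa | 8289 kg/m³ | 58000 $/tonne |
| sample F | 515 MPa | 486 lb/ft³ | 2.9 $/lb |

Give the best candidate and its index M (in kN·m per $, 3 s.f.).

sample G, M = 15.6 kN·m per $

Normalizing units and computing the index:
  sample D: σ_y = 714.0 MPa, ρ = 19200 kg/m³, cost = 44.00 $/kg
  sample G: σ_y = 50.00 MPa, ρ = 1108 kg/m³, cost = 2.900 $/kg
  sample H: σ_y = 65.90 MPa, ρ = 1230 kg/m³, cost = 8.400 $/kg
  sample P: σ_y = 951.0 MPa, ρ = 8289 kg/m³, cost = 58.00 $/kg
  sample F: σ_y = 515.0 MPa, ρ = 7785 kg/m³, cost = 6.393 $/kg
  sample G: M = 15.6 kN·m per $
  sample F: M = 10.3 kN·m per $
  sample H: M = 6.38 kN·m per $
  sample P: M = 1.98 kN·m per $
  sample D: M = 0.845 kN·m per $
Sample G ranks first.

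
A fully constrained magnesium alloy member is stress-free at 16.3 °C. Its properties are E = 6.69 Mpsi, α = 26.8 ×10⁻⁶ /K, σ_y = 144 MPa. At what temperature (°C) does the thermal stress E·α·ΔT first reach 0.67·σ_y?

E = 6.69 Mpsi = 46.13 GPa.
E·α·ΔT = 96.48 MPa ⇒ ΔT = 96.48 / (46.13×10³ × 26.8×10⁻⁶) = 78.05 K.
T = 16.3 + 78.05 = 94.35 °C.

94.3 °C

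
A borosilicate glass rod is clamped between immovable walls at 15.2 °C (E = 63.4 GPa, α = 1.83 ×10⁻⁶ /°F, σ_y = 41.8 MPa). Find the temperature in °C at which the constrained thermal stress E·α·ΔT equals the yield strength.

α = 1.83×10⁻⁶/°F × 9/5 = 3.29×10⁻⁶/K.
E·α·ΔT = 41.80 MPa ⇒ ΔT = 41.80 / (63.40×10³ × 3.29×10⁻⁶) = 200.2 K.
T = 15.2 + 200.2 = 215.4 °C.

215 °C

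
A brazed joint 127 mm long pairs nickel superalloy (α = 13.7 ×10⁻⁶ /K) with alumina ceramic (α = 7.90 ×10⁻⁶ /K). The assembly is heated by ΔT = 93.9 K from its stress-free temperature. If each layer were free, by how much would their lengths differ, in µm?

Δα = |13.7 − 7.90|×10⁻⁶/K = 5.80×10⁻⁶/K.
ΔL_mismatch = Δα·L·ΔT = 5.80×10⁻⁶ × 127.0 mm × 93.9 K = 69.2 µm.

69.2 µm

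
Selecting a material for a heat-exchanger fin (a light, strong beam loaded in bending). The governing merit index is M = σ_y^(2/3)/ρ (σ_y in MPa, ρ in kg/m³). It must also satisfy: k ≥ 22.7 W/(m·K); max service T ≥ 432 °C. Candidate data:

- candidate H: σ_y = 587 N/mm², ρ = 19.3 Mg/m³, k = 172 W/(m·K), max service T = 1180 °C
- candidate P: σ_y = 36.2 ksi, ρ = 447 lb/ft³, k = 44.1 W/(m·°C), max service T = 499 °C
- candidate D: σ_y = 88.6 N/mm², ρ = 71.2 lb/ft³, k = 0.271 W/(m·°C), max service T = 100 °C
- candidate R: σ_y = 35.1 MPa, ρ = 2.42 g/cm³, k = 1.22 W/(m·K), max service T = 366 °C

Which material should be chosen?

candidate P

Screen on constraints: k ≥ 22.7 W/(m·K); max service T ≥ 432 °C. Survivors: candidate H, candidate P.
Putting every candidate on a common basis:
  candidate H: σ_y = 587.0 MPa, ρ = 19300 kg/m³
  candidate P: σ_y = 249.6 MPa, ρ = 7160 kg/m³
  candidate P: M = 5.54×10⁻³
  candidate H: M = 3.63×10⁻³
Highest index: candidate P.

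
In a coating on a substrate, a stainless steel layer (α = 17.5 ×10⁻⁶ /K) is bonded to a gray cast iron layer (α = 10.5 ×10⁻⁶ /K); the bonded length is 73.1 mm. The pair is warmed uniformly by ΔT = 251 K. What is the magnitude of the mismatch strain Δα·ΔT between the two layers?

Δα = |17.5 − 10.5|×10⁻⁶/K = 7.00×10⁻⁶/K.
Mismatch strain = Δα·ΔT = 7.00×10⁻⁶ × 251.0 = 1.76×10⁻³.

1.76×10⁻³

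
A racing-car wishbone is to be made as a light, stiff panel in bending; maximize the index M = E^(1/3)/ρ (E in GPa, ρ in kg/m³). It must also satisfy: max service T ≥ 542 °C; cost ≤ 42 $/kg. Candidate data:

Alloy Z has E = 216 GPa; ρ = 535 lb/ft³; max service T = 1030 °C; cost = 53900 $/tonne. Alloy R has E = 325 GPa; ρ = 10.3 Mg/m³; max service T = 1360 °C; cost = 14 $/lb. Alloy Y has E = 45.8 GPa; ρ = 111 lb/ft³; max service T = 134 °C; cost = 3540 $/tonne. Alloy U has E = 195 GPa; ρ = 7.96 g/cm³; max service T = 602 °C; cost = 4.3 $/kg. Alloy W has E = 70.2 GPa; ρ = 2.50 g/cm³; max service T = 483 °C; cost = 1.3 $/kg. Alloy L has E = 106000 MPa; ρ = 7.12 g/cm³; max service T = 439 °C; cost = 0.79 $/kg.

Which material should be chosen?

Screen on constraints: max service T ≥ 542 °C; cost ≤ 42 $/kg. Survivors: alloy R, alloy U.
In SI units:
  alloy R: E = 325.0 GPa, ρ = 10300 kg/m³
  alloy U: E = 195.0 GPa, ρ = 7960 kg/m³
  alloy U: M = 0.729×10⁻³
  alloy R: M = 0.668×10⁻³
The maximum is for alloy U.

alloy U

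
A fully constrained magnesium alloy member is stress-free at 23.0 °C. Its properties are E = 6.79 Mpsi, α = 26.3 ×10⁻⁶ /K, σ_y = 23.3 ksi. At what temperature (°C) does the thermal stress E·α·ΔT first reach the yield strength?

153 °C

E = 6.79 Mpsi = 46.82 GPa.
σ_y = 23.3 ksi = 160.6 MPa.
E·α·ΔT = 160.6 MPa ⇒ ΔT = 160.6 / (46.82×10³ × 26.3×10⁻⁶) = 130.5 K.
T = 23.0 + 130.5 = 153.5 °C.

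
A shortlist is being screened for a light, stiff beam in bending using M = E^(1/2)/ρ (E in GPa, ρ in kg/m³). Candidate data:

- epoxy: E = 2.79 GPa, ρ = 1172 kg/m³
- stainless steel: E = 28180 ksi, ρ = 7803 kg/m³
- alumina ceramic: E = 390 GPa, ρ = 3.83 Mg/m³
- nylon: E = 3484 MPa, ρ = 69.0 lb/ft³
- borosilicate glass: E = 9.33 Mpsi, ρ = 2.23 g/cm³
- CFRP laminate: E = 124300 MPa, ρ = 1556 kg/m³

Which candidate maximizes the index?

CFRP laminate

Convert each candidate to consistent units, then evaluate M:
  epoxy: E = 2.790 GPa, ρ = 1172 kg/m³
  stainless steel: E = 194.3 GPa, ρ = 7803 kg/m³
  alumina ceramic: E = 390.0 GPa, ρ = 3830 kg/m³
  nylon: E = 3.484 GPa, ρ = 1105 kg/m³
  borosilicate glass: E = 64.33 GPa, ρ = 2230 kg/m³
  CFRP laminate: E = 124.3 GPa, ρ = 1556 kg/m³
  CFRP laminate: M = 7.17×10⁻³
  alumina ceramic: M = 5.16×10⁻³
  borosilicate glass: M = 3.60×10⁻³
  stainless steel: M = 1.79×10⁻³
  nylon: M = 1.69×10⁻³
  epoxy: M = 1.43×10⁻³
CFRP laminate ranks first.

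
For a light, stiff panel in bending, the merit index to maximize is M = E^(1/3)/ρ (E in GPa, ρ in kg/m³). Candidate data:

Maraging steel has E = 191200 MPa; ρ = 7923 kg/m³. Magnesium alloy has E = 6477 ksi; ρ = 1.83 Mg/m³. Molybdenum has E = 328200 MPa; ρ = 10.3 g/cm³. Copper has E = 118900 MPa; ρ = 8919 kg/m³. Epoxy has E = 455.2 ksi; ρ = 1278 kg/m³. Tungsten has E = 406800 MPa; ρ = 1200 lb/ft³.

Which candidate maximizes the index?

magnesium alloy

After converting to SI:
  maraging steel: E = 191.2 GPa, ρ = 7923 kg/m³
  magnesium alloy: E = 44.66 GPa, ρ = 1830 kg/m³
  molybdenum: E = 328.2 GPa, ρ = 10300 kg/m³
  copper: E = 118.9 GPa, ρ = 8919 kg/m³
  epoxy: E = 3.138 GPa, ρ = 1278 kg/m³
  tungsten: E = 406.8 GPa, ρ = 19220 kg/m³
  magnesium alloy: M = 1.94×10⁻³
  epoxy: M = 1.15×10⁻³
  maraging steel: M = 0.727×10⁻³
  molybdenum: M = 0.670×10⁻³
  copper: M = 0.551×10⁻³
  tungsten: M = 0.385×10⁻³
Magnesium alloy has the largest M.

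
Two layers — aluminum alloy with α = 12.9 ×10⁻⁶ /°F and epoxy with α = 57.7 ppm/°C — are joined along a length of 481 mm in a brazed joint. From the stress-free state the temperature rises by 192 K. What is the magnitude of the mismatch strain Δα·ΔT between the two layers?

aluminum alloy: α = 12.9×10⁻⁶/°F × 9/5 = 23.2×10⁻⁶/K.
Δα = |23.2 − 57.7|×10⁻⁶/K = 34.5×10⁻⁶/K.
Mismatch strain = Δα·ΔT = 34.5×10⁻⁶ × 192.0 = 6.62×10⁻³.

6.62×10⁻³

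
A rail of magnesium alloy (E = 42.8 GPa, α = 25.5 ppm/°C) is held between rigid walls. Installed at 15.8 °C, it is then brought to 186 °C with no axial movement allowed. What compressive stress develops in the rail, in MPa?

ΔT = 170.2 K. Constrained thermal stress σ = E·α·ΔT = 42.80×10³ MPa × 25.5×10⁻⁶ × 170.2 = 186 MPa (compressive).

186 MPa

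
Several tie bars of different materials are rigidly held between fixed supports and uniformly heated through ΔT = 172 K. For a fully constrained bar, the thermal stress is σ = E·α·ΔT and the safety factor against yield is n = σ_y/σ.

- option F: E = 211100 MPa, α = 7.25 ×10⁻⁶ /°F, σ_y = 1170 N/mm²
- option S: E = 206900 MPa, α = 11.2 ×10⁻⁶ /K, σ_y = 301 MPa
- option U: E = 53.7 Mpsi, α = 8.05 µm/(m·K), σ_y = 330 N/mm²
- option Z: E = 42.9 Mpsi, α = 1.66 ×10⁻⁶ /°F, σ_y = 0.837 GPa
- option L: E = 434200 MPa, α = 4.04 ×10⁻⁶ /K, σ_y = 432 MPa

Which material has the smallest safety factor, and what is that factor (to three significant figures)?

option U, n = 0.644

With everything in SI (GPa, ×10⁻⁶/K, MPa):
  option F: E = 211.1, α = 13.0, σ_y = 1170 → σ = 474 MPa, n = 2.47
  option S: E = 206.9, α = 11.2, σ_y = 301.0 → σ = 399 MPa, n = 0.755
  option U: E = 370.2, α = 8.05, σ_y = 330.0 → σ = 513 MPa, n = 0.644
  option Z: E = 295.8, α = 2.99, σ_y = 837.0 → σ = 152 MPa, n = 5.51
  option L: E = 434.2, α = 4.04, σ_y = 432.0 → σ = 302 MPa, n = 1.43
The minimum is option U at n = 0.644.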